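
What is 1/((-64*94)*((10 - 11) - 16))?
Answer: 1/102272 ≈ 9.7778e-6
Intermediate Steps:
1/((-64*94)*((10 - 11) - 16)) = 1/(-6016*(-1 - 16)) = 1/(-6016*(-17)) = 1/102272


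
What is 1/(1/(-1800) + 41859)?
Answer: 1800/75346199 ≈ 2.3890e-5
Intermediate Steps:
1/(1/(-1800) + 41859) = 1/(-1/1800 + 41859) = 1/(75346199/1800) = 1800/75346199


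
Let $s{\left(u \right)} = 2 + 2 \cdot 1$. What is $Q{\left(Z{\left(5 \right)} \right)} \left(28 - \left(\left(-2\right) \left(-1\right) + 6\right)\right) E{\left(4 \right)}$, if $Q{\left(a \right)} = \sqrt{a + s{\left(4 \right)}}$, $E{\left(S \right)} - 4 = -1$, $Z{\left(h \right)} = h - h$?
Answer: $120$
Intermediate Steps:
$Z{\left(h \right)} = 0$
$E{\left(S \right)} = 3$ ($E{\left(S \right)} = 4 - 1 = 3$)
$s{\left(u \right)} = 4$ ($s{\left(u \right)} = 2 + 2 = 4$)
$Q{\left(a \right)} = \sqrt{4 + a}$ ($Q{\left(a \right)} = \sqrt{a + 4} = \sqrt{4 + a}$)
$Q{\left(Z{\left(5 \right)} \right)} \left(28 - \left(\left(-2\right) \left(-1\right) + 6\right)\right) E{\left(4 \right)} = \sqrt{4 + 0} \left(28 - \left(\left(-2\right) \left(-1\right) + 6\right)\right) 3 = \sqrt{4} \left(28 - \left(2 + 6\right)\right) 3 = 2 \left(28 - 8\right) 3 = 2 \cdot 20 \cdot 3 = 40 \cdot 3 = 120$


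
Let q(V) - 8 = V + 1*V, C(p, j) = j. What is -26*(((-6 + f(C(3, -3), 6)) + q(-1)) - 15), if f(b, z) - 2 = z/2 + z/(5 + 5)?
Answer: 1222/5 ≈ 244.40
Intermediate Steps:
q(V) = 8 + 2*V (q(V) = 8 + (V + 1*V) = 8 + (V + V) = 8 + 2*V)
f(b, z) = 2 + 3*z/5 (f(b, z) = 2 + (z/2 + z/(5 + 5)) = 2 + (z*(1/2) + z/10) = 2 + (z/2 + z*(1/10)) = 2 + (z/2 + z/10) = 2 + 3*z/5)
-26*(((-6 + f(C(3, -3), 6)) + q(-1)) - 15) = -26*(((-6 + (2 + (3/5)*6)) + (8 + 2*(-1))) - 15) = -26*(((-6 + (2 + 18/5)) + (8 - 2)) - 15) = -26*(((-6 + 28/5) + 6) - 15) = -26*((-2/5 + 6) - 15) = -26*(28/5 - 15) = -26*(-47/5) = 1222/5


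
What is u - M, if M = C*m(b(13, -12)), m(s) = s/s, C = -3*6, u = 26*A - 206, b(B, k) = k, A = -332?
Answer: -8820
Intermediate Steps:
u = -8838 (u = 26*(-332) - 206 = -8632 - 206 = -8838)
C = -18
m(s) = 1
M = -18 (M = -18*1 = -18)
u - M = -8838 - 1*(-18) = -8838 + 18 = -8820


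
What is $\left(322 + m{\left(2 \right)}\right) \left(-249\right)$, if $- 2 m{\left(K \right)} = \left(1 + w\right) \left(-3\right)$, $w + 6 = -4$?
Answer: $- \frac{153633}{2} \approx -76817.0$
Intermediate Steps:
$w = -10$ ($w = -6 - 4 = -10$)
$m{\left(K \right)} = - \frac{27}{2}$ ($m{\left(K \right)} = - \frac{\left(1 - 10\right) \left(-3\right)}{2} = - \frac{\left(-9\right) \left(-3\right)}{2} = \left(- \frac{1}{2}\right) 27 = - \frac{27}{2}$)
$\left(322 + m{\left(2 \right)}\right) \left(-249\right) = \left(322 - \frac{27}{2}\right) \left(-249\right) = \frac{617}{2} \left(-249\right) = - \frac{153633}{2}$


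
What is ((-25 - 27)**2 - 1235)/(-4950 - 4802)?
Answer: -1469/9752 ≈ -0.15064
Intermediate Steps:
((-25 - 27)**2 - 1235)/(-4950 - 4802) = ((-52)**2 - 1235)/(-9752) = (2704 - 1235)*(-1/9752) = 1469*(-1/9752) = -1469/9752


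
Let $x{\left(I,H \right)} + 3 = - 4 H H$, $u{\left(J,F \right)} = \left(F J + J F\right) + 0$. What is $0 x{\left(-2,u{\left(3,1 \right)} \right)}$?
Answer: $0$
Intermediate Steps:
$u{\left(J,F \right)} = 2 F J$ ($u{\left(J,F \right)} = \left(F J + F J\right) + 0 = 2 F J + 0 = 2 F J$)
$x{\left(I,H \right)} = -3 - 4 H^{2}$ ($x{\left(I,H \right)} = -3 + - 4 H H = -3 - 4 H^{2}$)
$0 x{\left(-2,u{\left(3,1 \right)} \right)} = 0 \left(-3 - 4 \left(2 \cdot 1 \cdot 3\right)^{2}\right) = 0 \left(-3 - 4 \cdot 6^{2}\right) = 0 \left(-3 - 144\right) = 0 \left(-147\right) = 0$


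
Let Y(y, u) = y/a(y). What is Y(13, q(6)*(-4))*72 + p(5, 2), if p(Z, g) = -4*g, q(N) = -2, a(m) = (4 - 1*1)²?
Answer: 96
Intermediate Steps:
a(m) = 9 (a(m) = (4 - 1)² = 3² = 9)
Y(y, u) = y/9
Y(13, q(6)*(-4))*72 + p(5, 2) = ((⅑)*13)*72 - 4*2 = (13/9)*72 - 8 = 104 - 8 = 96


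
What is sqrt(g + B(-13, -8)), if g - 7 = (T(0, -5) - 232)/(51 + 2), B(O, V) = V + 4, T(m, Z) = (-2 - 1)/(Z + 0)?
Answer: I*sqrt(95930)/265 ≈ 1.1688*I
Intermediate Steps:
T(m, Z) = -3/Z
B(O, V) = 4 + V
g = 698/265 (g = 7 + (-3/(-5) - 232)/(51 + 2) = 7 + (-3*(-1/5) - 232)/53 = 7 + (3/5 - 232)*(1/53) = 7 - 1157/5*1/53 = 7 - 1157/265 = 698/265 ≈ 2.6340)
sqrt(g + B(-13, -8)) = sqrt(698/265 + (4 - 8)) = sqrt(698/265 - 4) = sqrt(-362/265) = I*sqrt(95930)/265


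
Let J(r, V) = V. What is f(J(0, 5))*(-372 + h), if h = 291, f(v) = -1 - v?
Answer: 486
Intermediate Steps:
f(J(0, 5))*(-372 + h) = (-1 - 1*5)*(-372 + 291) = (-1 - 5)*(-81) = -6*(-81) = 486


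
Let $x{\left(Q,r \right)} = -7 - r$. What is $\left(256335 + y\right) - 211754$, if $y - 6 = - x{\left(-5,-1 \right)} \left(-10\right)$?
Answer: $44527$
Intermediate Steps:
$y = -54$ ($y = 6 + - (-7 - -1) \left(-10\right) = 6 + - (-7 + 1) \left(-10\right) = 6 + \left(-1\right) \left(-6\right) \left(-10\right) = 6 + 6 \left(-10\right) = 6 - 60 = -54$)
$\left(256335 + y\right) - 211754 = \left(256335 - 54\right) - 211754 = 256281 - 211754 = 44527$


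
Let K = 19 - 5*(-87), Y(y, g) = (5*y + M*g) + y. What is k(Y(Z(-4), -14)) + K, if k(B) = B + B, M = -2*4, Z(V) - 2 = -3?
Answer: 666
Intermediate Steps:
Z(V) = -1 (Z(V) = 2 - 3 = -1)
M = -8
Y(y, g) = -8*g + 6*y (Y(y, g) = (5*y - 8*g) + y = (-8*g + 5*y) + y = -8*g + 6*y)
K = 454 (K = 19 + 435 = 454)
k(B) = 2*B
k(Y(Z(-4), -14)) + K = 2*(-8*(-14) + 6*(-1)) + 454 = 2*(112 - 6) + 454 = 2*106 + 454 = 212 + 454 = 666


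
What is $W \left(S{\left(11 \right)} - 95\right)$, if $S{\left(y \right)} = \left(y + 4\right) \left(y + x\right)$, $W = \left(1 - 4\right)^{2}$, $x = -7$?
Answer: $-315$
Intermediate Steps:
$W = 9$ ($W = \left(-3\right)^{2} = 9$)
$S{\left(y \right)} = \left(-7 + y\right) \left(4 + y\right)$ ($S{\left(y \right)} = \left(y + 4\right) \left(y - 7\right) = \left(4 + y\right) \left(-7 + y\right) = \left(-7 + y\right) \left(4 + y\right)$)
$W \left(S{\left(11 \right)} - 95\right) = 9 \left(\left(-28 + 11^{2} - 33\right) - 95\right) = 9 \left(\left(-28 + 121 - 33\right) - 95\right) = 9 \left(60 - 95\right) = 9 \left(-35\right) = -315$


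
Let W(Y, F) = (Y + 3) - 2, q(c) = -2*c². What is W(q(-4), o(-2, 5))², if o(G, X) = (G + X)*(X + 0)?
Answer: 961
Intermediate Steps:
o(G, X) = X*(G + X) (o(G, X) = (G + X)*X = X*(G + X))
W(Y, F) = 1 + Y (W(Y, F) = (3 + Y) - 2 = 1 + Y)
W(q(-4), o(-2, 5))² = (1 - 2*(-4)²)² = (1 - 2*16)² = (1 - 32)² = (-31)² = 961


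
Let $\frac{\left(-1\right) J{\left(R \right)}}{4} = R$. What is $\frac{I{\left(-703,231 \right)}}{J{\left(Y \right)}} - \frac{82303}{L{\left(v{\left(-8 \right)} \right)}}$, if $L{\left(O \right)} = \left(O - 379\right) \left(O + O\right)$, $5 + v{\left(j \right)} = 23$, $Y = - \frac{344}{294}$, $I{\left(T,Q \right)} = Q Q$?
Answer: $\frac{25499529799}{2235312} \approx 11408.0$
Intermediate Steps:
$I{\left(T,Q \right)} = Q^{2}$
$Y = - \frac{172}{147}$ ($Y = \left(-344\right) \frac{1}{294} = - \frac{172}{147} \approx -1.1701$)
$v{\left(j \right)} = 18$ ($v{\left(j \right)} = -5 + 23 = 18$)
$J{\left(R \right)} = - 4 R$
$L{\left(O \right)} = 2 O \left(-379 + O\right)$ ($L{\left(O \right)} = \left(-379 + O\right) 2 O = 2 O \left(-379 + O\right)$)
$\frac{I{\left(-703,231 \right)}}{J{\left(Y \right)}} - \frac{82303}{L{\left(v{\left(-8 \right)} \right)}} = \frac{231^{2}}{\left(-4\right) \left(- \frac{172}{147}\right)} - \frac{82303}{2 \cdot 18 \left(-379 + 18\right)} = \frac{53361}{\frac{688}{147}} - \frac{82303}{2 \cdot 18 \left(-361\right)} = 53361 \cdot \frac{147}{688} - \frac{82303}{-12996} = \frac{7844067}{688} - - \frac{82303}{12996} = \frac{7844067}{688} + \frac{82303}{12996} = \frac{25499529799}{2235312}$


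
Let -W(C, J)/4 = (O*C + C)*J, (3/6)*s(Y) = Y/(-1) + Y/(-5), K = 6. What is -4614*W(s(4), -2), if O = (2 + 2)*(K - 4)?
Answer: 15945984/5 ≈ 3.1892e+6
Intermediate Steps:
O = 8 (O = (2 + 2)*(6 - 4) = 4*2 = 8)
s(Y) = -12*Y/5 (s(Y) = 2*(Y/(-1) + Y/(-5)) = 2*(Y*(-1) + Y*(-1/5)) = 2*(-Y - Y/5) = 2*(-6*Y/5) = -12*Y/5)
W(C, J) = -36*C*J (W(C, J) = -4*(8*C + C)*J = -4*9*C*J = -36*C*J)
-4614*W(s(4), -2) = -(-166104)*(-12/5*4)*(-2) = -(-166104)*(-48)*(-2)/5 = -4614*(-3456/5) = 15945984/5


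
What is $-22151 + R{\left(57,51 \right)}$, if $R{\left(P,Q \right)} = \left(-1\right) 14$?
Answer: $-22165$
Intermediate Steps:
$R{\left(P,Q \right)} = -14$
$-22151 + R{\left(57,51 \right)} = -22151 - 14 = -22165$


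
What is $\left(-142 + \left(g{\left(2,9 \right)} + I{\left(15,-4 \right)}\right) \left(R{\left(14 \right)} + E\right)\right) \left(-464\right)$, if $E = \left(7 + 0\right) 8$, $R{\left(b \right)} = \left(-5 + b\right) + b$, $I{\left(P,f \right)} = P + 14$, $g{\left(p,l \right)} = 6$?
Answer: $-1217072$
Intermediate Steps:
$I{\left(P,f \right)} = 14 + P$
$R{\left(b \right)} = -5 + 2 b$
$E = 56$ ($E = 7 \cdot 8 = 56$)
$\left(-142 + \left(g{\left(2,9 \right)} + I{\left(15,-4 \right)}\right) \left(R{\left(14 \right)} + E\right)\right) \left(-464\right) = \left(-142 + \left(6 + \left(14 + 15\right)\right) \left(\left(-5 + 2 \cdot 14\right) + 56\right)\right) \left(-464\right) = \left(-142 + \left(6 + 29\right) \left(\left(-5 + 28\right) + 56\right)\right) \left(-464\right) = \left(-142 + 35 \left(23 + 56\right)\right) \left(-464\right) = \left(-142 + 35 \cdot 79\right) \left(-464\right) = \left(-142 + 2765\right) \left(-464\right) = 2623 \left(-464\right) = -1217072$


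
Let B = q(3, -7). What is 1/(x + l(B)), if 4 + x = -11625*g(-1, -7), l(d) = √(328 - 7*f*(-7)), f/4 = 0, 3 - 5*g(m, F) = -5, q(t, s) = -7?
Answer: -4651/86527122 - √82/173054244 ≈ -5.3804e-5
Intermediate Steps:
g(m, F) = 8/5 (g(m, F) = ⅗ - ⅕*(-5) = ⅗ + 1 = 8/5)
f = 0 (f = 4*0 = 0)
B = -7
l(d) = 2*√82 (l(d) = √(328 - 7*0*(-7)) = √(328 + 0*(-7)) = √(328 + 0) = √328 = 2*√82)
x = -18604 (x = -4 - 11625*8/5 = -4 - 18600 = -18604)
1/(x + l(B)) = 1/(-18604 + 2*√82)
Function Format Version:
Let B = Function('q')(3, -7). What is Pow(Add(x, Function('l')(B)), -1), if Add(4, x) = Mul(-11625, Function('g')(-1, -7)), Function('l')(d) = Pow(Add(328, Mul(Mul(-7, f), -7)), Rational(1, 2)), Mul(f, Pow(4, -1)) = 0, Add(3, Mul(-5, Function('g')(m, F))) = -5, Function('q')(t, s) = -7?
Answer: Add(Rational(-4651, 86527122), Mul(Rational(-1, 173054244), Pow(82, Rational(1, 2)))) ≈ -5.3804e-5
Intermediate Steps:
Function('g')(m, F) = Rational(8, 5) (Function('g')(m, F) = Add(Rational(3, 5), Mul(Rational(-1, 5), -5)) = Add(Rational(3, 5), 1) = Rational(8, 5))
f = 0 (f = Mul(4, 0) = 0)
B = -7
Function('l')(d) = Mul(2, Pow(82, Rational(1, 2))) (Function('l')(d) = Pow(Add(328, Mul(Mul(-7, 0), -7)), Rational(1, 2)) = Pow(Add(328, Mul(0, -7)), Rational(1, 2)) = Pow(Add(328, 0), Rational(1, 2)) = Pow(328, Rational(1, 2)) = Mul(2, Pow(82, Rational(1, 2))))
x = -18604 (x = Add(-4, Mul(-11625, Rational(8, 5))) = Add(-4, -18600) = -18604)
Pow(Add(x, Function('l')(B)), -1) = Pow(Add(-18604, Mul(2, Pow(82, Rational(1, 2)))), -1)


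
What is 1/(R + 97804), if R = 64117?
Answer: 1/161921 ≈ 6.1758e-6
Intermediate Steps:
1/(R + 97804) = 1/(64117 + 97804) = 1/161921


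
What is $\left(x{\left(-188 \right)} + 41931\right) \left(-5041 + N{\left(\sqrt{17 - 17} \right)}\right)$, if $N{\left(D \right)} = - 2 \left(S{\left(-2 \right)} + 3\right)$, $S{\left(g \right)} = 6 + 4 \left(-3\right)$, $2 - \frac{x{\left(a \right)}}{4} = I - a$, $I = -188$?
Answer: $-211162865$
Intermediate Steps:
$x{\left(a \right)} = 760 + 4 a$ ($x{\left(a \right)} = 8 - 4 \left(-188 - a\right) = 8 + \left(752 + 4 a\right) = 760 + 4 a$)
$S{\left(g \right)} = -6$ ($S{\left(g \right)} = 6 - 12 = -6$)
$N{\left(D \right)} = 6$ ($N{\left(D \right)} = - 2 \left(-6 + 3\right) = \left(-2\right) \left(-3\right) = 6$)
$\left(x{\left(-188 \right)} + 41931\right) \left(-5041 + N{\left(\sqrt{17 - 17} \right)}\right) = \left(\left(760 + 4 \left(-188\right)\right) + 41931\right) \left(-5041 + 6\right) = \left(\left(760 - 752\right) + 41931\right) \left(-5035\right) = \left(8 + 41931\right) \left(-5035\right) = 41939 \left(-5035\right) = -211162865$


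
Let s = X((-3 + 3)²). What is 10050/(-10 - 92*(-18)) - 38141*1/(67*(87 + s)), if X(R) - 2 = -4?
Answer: -2772668/4686985 ≈ -0.59157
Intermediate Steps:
X(R) = -2 (X(R) = 2 - 4 = -2)
s = -2
10050/(-10 - 92*(-18)) - 38141*1/(67*(87 + s)) = 10050/(-10 - 92*(-18)) - 38141*1/(67*(87 - 2)) = 10050/(-10 + 1656) - 38141/(85*67) = 10050/1646 - 38141/5695 = 10050*(1/1646) - 38141*1/5695 = 5025/823 - 38141/5695 = -2772668/4686985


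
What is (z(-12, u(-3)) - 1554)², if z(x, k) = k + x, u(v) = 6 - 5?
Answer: 2449225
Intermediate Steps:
u(v) = 1
(z(-12, u(-3)) - 1554)² = ((1 - 12) - 1554)² = (-11 - 1554)² = (-1565)² = 2449225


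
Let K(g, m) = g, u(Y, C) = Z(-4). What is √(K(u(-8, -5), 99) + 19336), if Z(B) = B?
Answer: 6*√537 ≈ 139.04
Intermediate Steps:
u(Y, C) = -4
√(K(u(-8, -5), 99) + 19336) = √(-4 + 19336) = √19332 = 6*√537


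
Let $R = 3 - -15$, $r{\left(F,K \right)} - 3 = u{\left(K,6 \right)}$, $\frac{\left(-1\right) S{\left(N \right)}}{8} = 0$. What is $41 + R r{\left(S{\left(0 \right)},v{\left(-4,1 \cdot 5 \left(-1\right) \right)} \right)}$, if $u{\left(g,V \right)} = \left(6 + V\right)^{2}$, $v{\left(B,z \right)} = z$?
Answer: $2687$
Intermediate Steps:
$S{\left(N \right)} = 0$ ($S{\left(N \right)} = \left(-8\right) 0 = 0$)
$r{\left(F,K \right)} = 147$ ($r{\left(F,K \right)} = 3 + \left(6 + 6\right)^{2} = 3 + 12^{2} = 3 + 144 = 147$)
$R = 18$ ($R = 3 + 15 = 18$)
$41 + R r{\left(S{\left(0 \right)},v{\left(-4,1 \cdot 5 \left(-1\right) \right)} \right)} = 41 + 18 \cdot 147 = 41 + 2646 = 2687$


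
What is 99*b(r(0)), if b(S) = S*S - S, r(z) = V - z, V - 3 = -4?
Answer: 198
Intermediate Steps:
V = -1 (V = 3 - 4 = -1)
r(z) = -1 - z
b(S) = S² - S
99*b(r(0)) = 99*((-1 - 1*0)*(-1 + (-1 - 1*0))) = 99*((-1 + 0)*(-1 + (-1 + 0))) = 99*(-(-1 - 1)) = 99*(-1*(-2)) = 99*2 = 198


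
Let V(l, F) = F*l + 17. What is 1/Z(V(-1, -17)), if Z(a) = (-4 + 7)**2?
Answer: 1/9 ≈ 0.11111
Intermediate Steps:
V(l, F) = 17 + F*l
Z(a) = 9 (Z(a) = 3**2 = 9)
1/Z(V(-1, -17)) = 1/9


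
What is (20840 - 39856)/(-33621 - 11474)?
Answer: 19016/45095 ≈ 0.42169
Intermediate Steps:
(20840 - 39856)/(-33621 - 11474) = -19016/(-45095) = -19016*(-1/45095) = 19016/45095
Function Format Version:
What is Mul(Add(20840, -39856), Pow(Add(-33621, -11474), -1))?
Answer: Rational(19016, 45095) ≈ 0.42169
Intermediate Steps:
Mul(Add(20840, -39856), Pow(Add(-33621, -11474), -1)) = Mul(-19016, Pow(-45095, -1)) = Mul(-19016, Rational(-1, 45095)) = Rational(19016, 45095)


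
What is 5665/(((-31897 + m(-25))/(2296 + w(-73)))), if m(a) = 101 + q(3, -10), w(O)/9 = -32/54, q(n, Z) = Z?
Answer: -19464940/47709 ≈ -407.99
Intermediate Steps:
w(O) = -16/3 (w(O) = 9*(-32/54) = 9*(-32*1/54) = 9*(-16/27) = -16/3)
m(a) = 91 (m(a) = 101 - 10 = 91)
5665/(((-31897 + m(-25))/(2296 + w(-73)))) = 5665/(((-31897 + 91)/(2296 - 16/3))) = 5665/((-31806/6872/3)) = 5665/((-31806*3/6872)) = 5665/(-47709/3436) = 5665*(-3436/47709) = -19464940/47709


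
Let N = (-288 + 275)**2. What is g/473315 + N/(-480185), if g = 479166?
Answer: 9200333419/9091150531 ≈ 1.0120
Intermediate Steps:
N = 169 (N = (-13)**2 = 169)
g/473315 + N/(-480185) = 479166/473315 + 169/(-480185) = 479166*(1/473315) + 169*(-1/480185) = 479166/473315 - 169/480185 = 9200333419/9091150531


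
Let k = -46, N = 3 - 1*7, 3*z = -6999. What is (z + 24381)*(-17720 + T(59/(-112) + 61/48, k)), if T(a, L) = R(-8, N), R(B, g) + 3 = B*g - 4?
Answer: -390139360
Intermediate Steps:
z = -2333 (z = (1/3)*(-6999) = -2333)
N = -4 (N = 3 - 7 = -4)
R(B, g) = -7 + B*g (R(B, g) = -3 + (B*g - 4) = -3 + (-4 + B*g) = -7 + B*g)
T(a, L) = 25 (T(a, L) = -7 - 8*(-4) = -7 + 32 = 25)
(z + 24381)*(-17720 + T(59/(-112) + 61/48, k)) = (-2333 + 24381)*(-17720 + 25) = 22048*(-17695) = -390139360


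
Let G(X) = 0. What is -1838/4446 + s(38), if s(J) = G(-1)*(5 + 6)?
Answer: -919/2223 ≈ -0.41341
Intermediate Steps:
s(J) = 0 (s(J) = 0*(5 + 6) = 0*11 = 0)
-1838/4446 + s(38) = -1838/4446 + 0 = -1838*1/4446 + 0 = -919/2223 + 0 = -919/2223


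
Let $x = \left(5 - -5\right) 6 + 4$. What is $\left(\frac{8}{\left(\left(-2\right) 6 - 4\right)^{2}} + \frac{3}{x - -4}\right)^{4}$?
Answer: $\frac{2825761}{87578116096} \approx 3.2266 \cdot 10^{-5}$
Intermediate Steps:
$x = 64$ ($x = \left(5 + 5\right) 6 + 4 = 10 \cdot 6 + 4 = 60 + 4 = 64$)
$\left(\frac{8}{\left(\left(-2\right) 6 - 4\right)^{2}} + \frac{3}{x - -4}\right)^{4} = \left(\frac{8}{\left(\left(-2\right) 6 - 4\right)^{2}} + \frac{3}{64 - -4}\right)^{4} = \left(\frac{8}{\left(-12 - 4\right)^{2}} + \frac{3}{64 + 4}\right)^{4} = \left(\frac{8}{\left(-16\right)^{2}} + \frac{3}{68}\right)^{4} = \left(\frac{8}{256} + 3 \cdot \frac{1}{68}\right)^{4} = \left(8 \cdot \frac{1}{256} + \frac{3}{68}\right)^{4} = \left(\frac{1}{32} + \frac{3}{68}\right)^{4} = \left(\frac{41}{544}\right)^{4} = \frac{2825761}{87578116096}$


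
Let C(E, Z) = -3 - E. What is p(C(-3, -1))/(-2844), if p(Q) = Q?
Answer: 0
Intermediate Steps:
p(C(-3, -1))/(-2844) = (-3 - 1*(-3))/(-2844) = (-3 + 3)*(-1/2844) = 0*(-1/2844) = 0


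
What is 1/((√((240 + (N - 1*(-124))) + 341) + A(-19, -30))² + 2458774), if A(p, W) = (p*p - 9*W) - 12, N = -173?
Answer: 2842467/8078803279481 - 2476*√133/8078803279481 ≈ 3.4831e-7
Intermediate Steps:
A(p, W) = -12 + p² - 9*W (A(p, W) = (p² - 9*W) - 12 = -12 + p² - 9*W)
1/((√((240 + (N - 1*(-124))) + 341) + A(-19, -30))² + 2458774) = 1/((√((240 + (-173 - 1*(-124))) + 341) + (-12 + (-19)² - 9*(-30)))² + 2458774) = 1/((√((240 + (-173 + 124)) + 341) + (-12 + 361 + 270))² + 2458774) = 1/((√((240 - 49) + 341) + 619)² + 2458774) = 1/((√(191 + 341) + 619)² + 2458774) = 1/((√532 + 619)² + 2458774) = 1/((2*√133 + 619)² + 2458774) = 1/((619 + 2*√133)² + 2458774) = 1/(2458774 + (619 + 2*√133)²)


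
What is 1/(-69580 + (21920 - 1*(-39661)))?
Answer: -1/7999 ≈ -0.00012502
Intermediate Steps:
1/(-69580 + (21920 - 1*(-39661))) = 1/(-69580 + (21920 + 39661)) = 1/(-69580 + 61581) = 1/(-7999) = -1/7999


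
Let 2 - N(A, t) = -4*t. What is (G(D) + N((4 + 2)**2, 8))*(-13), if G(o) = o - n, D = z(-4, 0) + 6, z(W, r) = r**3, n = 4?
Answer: -468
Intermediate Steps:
N(A, t) = 2 + 4*t (N(A, t) = 2 - (-4)*t = 2 + 4*t)
D = 6 (D = 0**3 + 6 = 0 + 6 = 6)
G(o) = -4 + o (G(o) = o - 1*4 = o - 4 = -4 + o)
(G(D) + N((4 + 2)**2, 8))*(-13) = ((-4 + 6) + (2 + 4*8))*(-13) = (2 + (2 + 32))*(-13) = (2 + 34)*(-13) = 36*(-13) = -468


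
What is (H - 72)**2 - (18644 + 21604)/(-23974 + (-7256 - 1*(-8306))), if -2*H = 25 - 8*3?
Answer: 120534523/22924 ≈ 5258.0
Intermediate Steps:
H = -1/2 (H = -(25 - 8*3)/2 = -(25 - 24)/2 = -1/2*1 = -1/2 ≈ -0.50000)
(H - 72)**2 - (18644 + 21604)/(-23974 + (-7256 - 1*(-8306))) = (-1/2 - 72)**2 - (18644 + 21604)/(-23974 + (-7256 - 1*(-8306))) = (-145/2)**2 - 40248/(-23974 + (-7256 + 8306)) = 21025/4 - 40248/(-23974 + 1050) = 21025/4 - 40248/(-22924) = 21025/4 - 40248*(-1)/22924 = 21025/4 - 1*(-10062/5731) = 21025/4 + 10062/5731 = 120534523/22924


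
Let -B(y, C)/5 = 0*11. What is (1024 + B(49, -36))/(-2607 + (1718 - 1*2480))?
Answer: -1024/3369 ≈ -0.30395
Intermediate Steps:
B(y, C) = 0 (B(y, C) = -0*11 = -5*0 = 0)
(1024 + B(49, -36))/(-2607 + (1718 - 1*2480)) = (1024 + 0)/(-2607 + (1718 - 1*2480)) = 1024/(-2607 + (1718 - 2480)) = 1024/(-2607 - 762) = 1024/(-3369) = 1024*(-1/3369) = -1024/3369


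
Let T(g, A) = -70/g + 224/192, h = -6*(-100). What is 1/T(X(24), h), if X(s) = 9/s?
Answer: -2/371 ≈ -0.0053908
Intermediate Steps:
h = 600
T(g, A) = 7/6 - 70/g (T(g, A) = -70/g + 224*(1/192) = -70/g + 7/6 = 7/6 - 70/g)
1/T(X(24), h) = 1/(7/6 - 70/(9/24)) = 1/(7/6 - 70/(9*(1/24))) = 1/(7/6 - 70/3/8) = 1/(7/6 - 70*8/3) = 1/(7/6 - 560/3) = 1/(-371/2) = -2/371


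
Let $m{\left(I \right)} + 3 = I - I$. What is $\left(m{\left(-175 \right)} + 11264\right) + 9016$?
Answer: $20277$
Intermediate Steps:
$m{\left(I \right)} = -3$ ($m{\left(I \right)} = -3 + \left(I - I\right) = -3 + 0 = -3$)
$\left(m{\left(-175 \right)} + 11264\right) + 9016 = \left(-3 + 11264\right) + 9016 = 11261 + 9016 = 20277$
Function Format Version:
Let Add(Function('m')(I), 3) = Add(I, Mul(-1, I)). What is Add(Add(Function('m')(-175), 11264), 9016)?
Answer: 20277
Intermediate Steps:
Function('m')(I) = -3 (Function('m')(I) = Add(-3, Add(I, Mul(-1, I))) = Add(-3, 0) = -3)
Add(Add(Function('m')(-175), 11264), 9016) = Add(Add(-3, 11264), 9016) = Add(11261, 9016) = 20277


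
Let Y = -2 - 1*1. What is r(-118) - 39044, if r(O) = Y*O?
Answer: -38690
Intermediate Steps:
Y = -3 (Y = -2 - 1 = -3)
r(O) = -3*O
r(-118) - 39044 = -3*(-118) - 39044 = 354 - 39044 = -38690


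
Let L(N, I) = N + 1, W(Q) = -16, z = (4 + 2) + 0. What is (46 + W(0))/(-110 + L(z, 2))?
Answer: -30/103 ≈ -0.29126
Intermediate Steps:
z = 6 (z = 6 + 0 = 6)
L(N, I) = 1 + N
(46 + W(0))/(-110 + L(z, 2)) = (46 - 16)/(-110 + (1 + 6)) = 30/(-110 + 7) = 30/(-103) = 30*(-1/103) = -30/103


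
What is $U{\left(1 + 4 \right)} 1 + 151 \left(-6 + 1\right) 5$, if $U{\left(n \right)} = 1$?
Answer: $-3774$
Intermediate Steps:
$U{\left(1 + 4 \right)} 1 + 151 \left(-6 + 1\right) 5 = 1 \cdot 1 + 151 \left(-6 + 1\right) 5 = 1 + 151 \left(\left(-5\right) 5\right) = 1 + 151 \left(-25\right) = 1 - 3775 = -3774$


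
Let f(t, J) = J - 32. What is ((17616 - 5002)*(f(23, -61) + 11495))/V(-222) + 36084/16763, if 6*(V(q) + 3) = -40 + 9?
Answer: -2066515968924/117341 ≈ -1.7611e+7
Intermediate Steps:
f(t, J) = -32 + J
V(q) = -49/6 (V(q) = -3 + (-40 + 9)/6 = -3 + (⅙)*(-31) = -3 - 31/6 = -49/6)
((17616 - 5002)*(f(23, -61) + 11495))/V(-222) + 36084/16763 = ((17616 - 5002)*((-32 - 61) + 11495))/(-49/6) + 36084/16763 = (12614*(-93 + 11495))*(-6/49) + 36084*(1/16763) = (12614*11402)*(-6/49) + 36084/16763 = 143824828*(-6/49) + 36084/16763 = -123278424/7 + 36084/16763 = -2066515968924/117341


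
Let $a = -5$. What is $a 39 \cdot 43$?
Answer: $-8385$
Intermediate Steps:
$a 39 \cdot 43 = \left(-5\right) 39 \cdot 43 = \left(-195\right) 43 = -8385$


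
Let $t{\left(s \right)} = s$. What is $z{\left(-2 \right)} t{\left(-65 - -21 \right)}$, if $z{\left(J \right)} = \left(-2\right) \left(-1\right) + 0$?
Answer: $-88$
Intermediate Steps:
$z{\left(J \right)} = 2$ ($z{\left(J \right)} = 2 + 0 = 2$)
$z{\left(-2 \right)} t{\left(-65 - -21 \right)} = 2 \left(-65 - -21\right) = 2 \left(-65 + 21\right) = 2 \left(-44\right) = -88$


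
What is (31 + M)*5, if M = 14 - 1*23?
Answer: 110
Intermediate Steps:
M = -9 (M = 14 - 23 = -9)
(31 + M)*5 = (31 - 9)*5 = 22*5 = 110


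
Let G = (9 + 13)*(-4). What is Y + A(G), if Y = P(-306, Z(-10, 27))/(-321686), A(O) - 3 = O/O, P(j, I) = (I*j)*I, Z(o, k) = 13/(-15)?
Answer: 16087173/4021075 ≈ 4.0007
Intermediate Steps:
Z(o, k) = -13/15 (Z(o, k) = 13*(-1/15) = -13/15)
P(j, I) = j*I**2
G = -88 (G = 22*(-4) = -88)
A(O) = 4 (A(O) = 3 + O/O = 3 + 1 = 4)
Y = 2873/4021075 (Y = -306*(-13/15)**2/(-321686) = -306*169/225*(-1/321686) = -5746/25*(-1/321686) = 2873/4021075 ≈ 0.00071449)
Y + A(G) = 2873/4021075 + 4 = 16087173/4021075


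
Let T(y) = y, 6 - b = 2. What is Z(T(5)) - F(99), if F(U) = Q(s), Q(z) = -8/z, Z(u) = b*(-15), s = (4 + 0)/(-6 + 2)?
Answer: -68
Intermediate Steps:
b = 4 (b = 6 - 1*2 = 6 - 2 = 4)
s = -1 (s = 4/(-4) = 4*(-1/4) = -1)
Z(u) = -60 (Z(u) = 4*(-15) = -60)
F(U) = 8 (F(U) = -8/(-1) = -8*(-1) = 8)
Z(T(5)) - F(99) = -60 - 1*8 = -60 - 8 = -68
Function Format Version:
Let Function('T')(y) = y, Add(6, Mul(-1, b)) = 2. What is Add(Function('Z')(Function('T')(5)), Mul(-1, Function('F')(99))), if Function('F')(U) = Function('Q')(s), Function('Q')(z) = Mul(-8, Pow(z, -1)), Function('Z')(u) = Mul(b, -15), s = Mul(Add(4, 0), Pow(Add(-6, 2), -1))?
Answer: -68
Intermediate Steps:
b = 4 (b = Add(6, Mul(-1, 2)) = Add(6, -2) = 4)
s = -1 (s = Mul(4, Pow(-4, -1)) = Mul(4, Rational(-1, 4)) = -1)
Function('Z')(u) = -60 (Function('Z')(u) = Mul(4, -15) = -60)
Function('F')(U) = 8 (Function('F')(U) = Mul(-8, Pow(-1, -1)) = Mul(-8, -1) = 8)
Add(Function('Z')(Function('T')(5)), Mul(-1, Function('F')(99))) = Add(-60, Mul(-1, 8)) = Add(-60, -8) = -68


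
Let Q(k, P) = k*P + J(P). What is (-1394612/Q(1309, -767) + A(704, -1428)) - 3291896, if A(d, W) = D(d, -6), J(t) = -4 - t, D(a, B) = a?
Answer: -825463516867/250810 ≈ -3.2912e+6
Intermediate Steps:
A(d, W) = d
Q(k, P) = -4 - P + P*k (Q(k, P) = k*P + (-4 - P) = P*k + (-4 - P) = -4 - P + P*k)
(-1394612/Q(1309, -767) + A(704, -1428)) - 3291896 = (-1394612/(-4 - 1*(-767) - 767*1309) + 704) - 3291896 = (-1394612/(-4 + 767 - 1004003) + 704) - 3291896 = (-1394612/(-1003240) + 704) - 3291896 = (-1394612*(-1/1003240) + 704) - 3291896 = (348653/250810 + 704) - 3291896 = 176918893/250810 - 3291896 = -825463516867/250810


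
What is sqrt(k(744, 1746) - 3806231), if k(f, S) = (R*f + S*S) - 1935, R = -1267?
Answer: I*sqrt(1702298) ≈ 1304.7*I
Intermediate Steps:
k(f, S) = -1935 + S**2 - 1267*f (k(f, S) = (-1267*f + S*S) - 1935 = (-1267*f + S**2) - 1935 = (S**2 - 1267*f) - 1935 = -1935 + S**2 - 1267*f)
sqrt(k(744, 1746) - 3806231) = sqrt((-1935 + 1746**2 - 1267*744) - 3806231) = sqrt((-1935 + 3048516 - 942648) - 3806231) = sqrt(2103933 - 3806231) = sqrt(-1702298) = I*sqrt(1702298)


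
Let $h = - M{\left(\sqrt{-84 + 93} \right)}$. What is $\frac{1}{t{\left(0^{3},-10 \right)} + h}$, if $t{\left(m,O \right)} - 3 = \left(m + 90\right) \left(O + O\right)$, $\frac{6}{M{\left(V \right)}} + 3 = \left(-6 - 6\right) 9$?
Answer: $- \frac{37}{66487} \approx -0.0005565$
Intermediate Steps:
$M{\left(V \right)} = - \frac{2}{37}$ ($M{\left(V \right)} = \frac{6}{-3 + \left(-6 - 6\right) 9} = \frac{6}{-3 - 108} = \frac{6}{-111} = 6 \left(- \frac{1}{111}\right) = - \frac{2}{37}$)
$t{\left(m,O \right)} = 3 + 2 O \left(90 + m\right)$ ($t{\left(m,O \right)} = 3 + \left(m + 90\right) \left(O + O\right) = 3 + \left(90 + m\right) 2 O = 3 + 2 O \left(90 + m\right)$)
$h = \frac{2}{37}$ ($h = \left(-1\right) \left(- \frac{2}{37}\right) = \frac{2}{37} \approx 0.054054$)
$\frac{1}{t{\left(0^{3},-10 \right)} + h} = \frac{1}{\left(3 + 180 \left(-10\right) + 2 \left(-10\right) 0^{3}\right) + \frac{2}{37}} = \frac{1}{\left(3 - 1800 + 2 \left(-10\right) 0\right) + \frac{2}{37}} = \frac{1}{\left(3 - 1800 + 0\right) + \frac{2}{37}} = \frac{1}{-1797 + \frac{2}{37}} = \frac{1}{- \frac{66487}{37}} = - \frac{37}{66487}$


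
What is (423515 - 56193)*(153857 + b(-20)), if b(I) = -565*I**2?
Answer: -26499711046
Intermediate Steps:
(423515 - 56193)*(153857 + b(-20)) = (423515 - 56193)*(153857 - 565*(-20)**2) = 367322*(153857 - 565*400) = 367322*(153857 - 226000) = 367322*(-72143) = -26499711046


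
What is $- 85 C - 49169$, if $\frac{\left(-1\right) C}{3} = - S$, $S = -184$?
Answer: $-2249$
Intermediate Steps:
$C = -552$ ($C = - 3 \left(\left(-1\right) \left(-184\right)\right) = \left(-3\right) 184 = -552$)
$- 85 C - 49169 = \left(-85\right) \left(-552\right) - 49169 = 46920 - 49169 = -2249$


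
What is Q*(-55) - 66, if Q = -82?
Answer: 4444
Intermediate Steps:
Q*(-55) - 66 = -82*(-55) - 66 = 4510 - 66 = 4444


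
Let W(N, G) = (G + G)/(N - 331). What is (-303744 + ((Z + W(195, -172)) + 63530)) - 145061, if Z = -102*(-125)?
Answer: -6332882/17 ≈ -3.7252e+5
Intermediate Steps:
Z = 12750
W(N, G) = 2*G/(-331 + N) (W(N, G) = (2*G)/(-331 + N) = 2*G/(-331 + N))
(-303744 + ((Z + W(195, -172)) + 63530)) - 145061 = (-303744 + ((12750 + 2*(-172)/(-331 + 195)) + 63530)) - 145061 = (-303744 + ((12750 + 2*(-172)/(-136)) + 63530)) - 145061 = (-303744 + ((12750 + 2*(-172)*(-1/136)) + 63530)) - 145061 = (-303744 + ((12750 + 43/17) + 63530)) - 145061 = (-303744 + (216793/17 + 63530)) - 145061 = (-303744 + 1296803/17) - 145061 = -3866845/17 - 145061 = -6332882/17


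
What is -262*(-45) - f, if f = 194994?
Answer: -183204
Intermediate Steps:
-262*(-45) - f = -262*(-45) - 1*194994 = 11790 - 194994 = -183204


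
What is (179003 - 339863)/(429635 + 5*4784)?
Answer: -10724/30237 ≈ -0.35466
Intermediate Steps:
(179003 - 339863)/(429635 + 5*4784) = -160860/(429635 + 23920) = -160860/453555 = -160860*1/453555 = -10724/30237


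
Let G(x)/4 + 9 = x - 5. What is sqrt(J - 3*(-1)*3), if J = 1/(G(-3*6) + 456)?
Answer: sqrt(242146)/164 ≈ 3.0005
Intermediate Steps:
G(x) = -56 + 4*x (G(x) = -36 + 4*(x - 5) = -36 + 4*(-5 + x) = -36 + (-20 + 4*x) = -56 + 4*x)
J = 1/328 (J = 1/((-56 + 4*(-3*6)) + 456) = 1/((-56 + 4*(-18)) + 456) = 1/((-56 - 72) + 456) = 1/(-128 + 456) = 1/328 ≈ 0.0030488)
sqrt(J - 3*(-1)*3) = sqrt(1/328 - 3*(-1)*3) = sqrt(1/328 + 3*3) = sqrt(1/328 + 9) = sqrt(2953/328) = sqrt(242146)/164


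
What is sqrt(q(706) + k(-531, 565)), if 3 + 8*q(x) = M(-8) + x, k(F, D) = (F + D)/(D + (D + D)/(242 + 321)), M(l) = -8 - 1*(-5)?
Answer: sqrt(111805318)/1130 ≈ 9.3573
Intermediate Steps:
M(l) = -3 (M(l) = -8 + 5 = -3)
k(F, D) = 563*(D + F)/(565*D) (k(F, D) = (D + F)/(D + (2*D)/563) = (D + F)/(D + (2*D)*(1/563)) = (D + F)/(D + 2*D/563) = (D + F)/((565*D/563)) = (D + F)*(563/(565*D)) = 563*(D + F)/(565*D))
q(x) = -3/4 + x/8 (q(x) = -3/8 + (-3 + x)/8 = -3/8 + (-3/8 + x/8) = -3/4 + x/8)
sqrt(q(706) + k(-531, 565)) = sqrt((-3/4 + (1/8)*706) + (563/565)*(565 - 531)/565) = sqrt((-3/4 + 353/4) + (563/565)*(1/565)*34) = sqrt(175/2 + 19142/319225) = sqrt(55902659/638450) = sqrt(111805318)/1130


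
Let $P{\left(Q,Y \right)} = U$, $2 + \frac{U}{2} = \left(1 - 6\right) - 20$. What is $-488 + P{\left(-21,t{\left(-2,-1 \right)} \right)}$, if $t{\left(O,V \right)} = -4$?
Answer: $-542$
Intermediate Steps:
$U = -54$ ($U = -4 + 2 \left(\left(1 - 6\right) - 20\right) = -4 + 2 \left(-5 - 20\right) = -4 + 2 \left(-25\right) = -4 - 50 = -54$)
$P{\left(Q,Y \right)} = -54$
$-488 + P{\left(-21,t{\left(-2,-1 \right)} \right)} = -488 - 54 = -542$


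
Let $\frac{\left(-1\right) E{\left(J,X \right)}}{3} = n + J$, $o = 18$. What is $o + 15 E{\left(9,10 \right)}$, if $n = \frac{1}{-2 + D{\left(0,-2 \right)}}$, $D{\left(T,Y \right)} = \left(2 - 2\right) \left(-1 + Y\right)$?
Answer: $- \frac{729}{2} \approx -364.5$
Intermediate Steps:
$D{\left(T,Y \right)} = 0$ ($D{\left(T,Y \right)} = 0 \left(-1 + Y\right) = 0$)
$n = - \frac{1}{2}$ ($n = \frac{1}{-2 + 0} = \frac{1}{-2} = - \frac{1}{2} \approx -0.5$)
$E{\left(J,X \right)} = \frac{3}{2} - 3 J$ ($E{\left(J,X \right)} = - 3 \left(- \frac{1}{2} + J\right) = \frac{3}{2} - 3 J$)
$o + 15 E{\left(9,10 \right)} = 18 + 15 \left(\frac{3}{2} - 27\right) = 18 + 15 \left(- \frac{51}{2}\right) = 18 - \frac{765}{2} = - \frac{729}{2}$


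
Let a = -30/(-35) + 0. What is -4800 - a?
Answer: -33606/7 ≈ -4800.9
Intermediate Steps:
a = 6/7 (a = -1/35*(-30) + 0 = 6/7 + 0 = 6/7 ≈ 0.85714)
-4800 - a = -4800 - 1*6/7 = -4800 - 6/7 = -33606/7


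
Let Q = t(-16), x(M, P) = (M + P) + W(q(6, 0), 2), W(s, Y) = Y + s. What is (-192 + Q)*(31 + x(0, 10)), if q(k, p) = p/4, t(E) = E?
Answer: -8944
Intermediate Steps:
q(k, p) = p/4 (q(k, p) = p*(1/4) = p/4)
x(M, P) = 2 + M + P (x(M, P) = (M + P) + (2 + (1/4)*0) = (M + P) + (2 + 0) = (M + P) + 2 = 2 + M + P)
Q = -16
(-192 + Q)*(31 + x(0, 10)) = (-192 - 16)*(31 + (2 + 0 + 10)) = -208*(31 + 12) = -208*43 = -8944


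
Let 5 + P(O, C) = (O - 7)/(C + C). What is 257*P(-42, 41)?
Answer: -117963/82 ≈ -1438.6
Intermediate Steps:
P(O, C) = -5 + (-7 + O)/(2*C) (P(O, C) = -5 + (O - 7)/(C + C) = -5 + (-7 + O)/((2*C)) = -5 + (-7 + O)*(1/(2*C)) = -5 + (-7 + O)/(2*C))
257*P(-42, 41) = 257*((½)*(-7 - 42 - 10*41)/41) = 257*((½)*(1/41)*(-7 - 42 - 410)) = 257*((½)*(1/41)*(-459)) = 257*(-459/82) = -117963/82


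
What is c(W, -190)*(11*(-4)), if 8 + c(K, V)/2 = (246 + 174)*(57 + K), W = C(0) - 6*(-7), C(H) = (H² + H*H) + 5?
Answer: -3843136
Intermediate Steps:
C(H) = 5 + 2*H² (C(H) = (H² + H²) + 5 = 2*H² + 5 = 5 + 2*H²)
W = 47 (W = (5 + 2*0²) - 6*(-7) = (5 + 2*0) + 42 = (5 + 0) + 42 = 5 + 42 = 47)
c(K, V) = 47864 + 840*K (c(K, V) = -16 + 2*((246 + 174)*(57 + K)) = -16 + 2*(420*(57 + K)) = -16 + 2*(23940 + 420*K) = -16 + (47880 + 840*K) = 47864 + 840*K)
c(W, -190)*(11*(-4)) = (47864 + 840*47)*(11*(-4)) = (47864 + 39480)*(-44) = 87344*(-44) = -3843136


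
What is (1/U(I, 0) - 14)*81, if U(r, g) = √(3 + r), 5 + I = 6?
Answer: -2187/2 ≈ -1093.5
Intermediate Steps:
I = 1 (I = -5 + 6 = 1)
(1/U(I, 0) - 14)*81 = (1/(√(3 + 1)) - 14)*81 = (1/(√4) - 14)*81 = (1/2 - 14)*81 = (½ - 14)*81 = -27/2*81 = -2187/2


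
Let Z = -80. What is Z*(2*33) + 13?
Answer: -5267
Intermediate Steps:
Z*(2*33) + 13 = -160*33 + 13 = -80*66 + 13 = -5280 + 13 = -5267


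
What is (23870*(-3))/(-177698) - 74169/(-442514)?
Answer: 22434055251/39316926386 ≈ 0.57060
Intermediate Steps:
(23870*(-3))/(-177698) - 74169/(-442514) = -71610*(-1/177698) - 74169*(-1/442514) = 35805/88849 + 74169/442514 = 22434055251/39316926386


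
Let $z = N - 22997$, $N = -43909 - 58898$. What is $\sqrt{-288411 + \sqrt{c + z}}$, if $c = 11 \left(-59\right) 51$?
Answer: $\sqrt{-288411 + i \sqrt{158903}} \approx 0.371 + 537.04 i$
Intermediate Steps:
$N = -102807$
$c = -33099$ ($c = \left(-649\right) 51 = -33099$)
$z = -125804$ ($z = -102807 - 22997 = -125804$)
$\sqrt{-288411 + \sqrt{c + z}} = \sqrt{-288411 + \sqrt{-33099 - 125804}} = \sqrt{-288411 + \sqrt{-158903}} = \sqrt{-288411 + i \sqrt{158903}}$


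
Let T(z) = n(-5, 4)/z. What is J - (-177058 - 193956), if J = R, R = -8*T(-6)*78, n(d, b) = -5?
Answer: 370494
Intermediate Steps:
T(z) = -5/z
R = -520 (R = -(-40)/(-6)*78 = -(-40)*(-1)/6*78 = -8*⅚*78 = -20/3*78 = -520)
J = -520
J - (-177058 - 193956) = -520 - (-177058 - 193956) = -520 - 1*(-371014) = -520 + 371014 = 370494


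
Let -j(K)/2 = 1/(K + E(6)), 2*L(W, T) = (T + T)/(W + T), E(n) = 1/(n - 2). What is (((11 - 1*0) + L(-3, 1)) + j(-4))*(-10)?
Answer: -331/3 ≈ -110.33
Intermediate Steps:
E(n) = 1/(-2 + n)
L(W, T) = T/(T + W) (L(W, T) = ((T + T)/(W + T))/2 = ((2*T)/(T + W))/2 = (2*T/(T + W))/2 = T/(T + W))
j(K) = -2/(¼ + K) (j(K) = -2/(K + 1/(-2 + 6)) = -2/(K + 1/4) = -2/(K + ¼) = -2/(¼ + K))
(((11 - 1*0) + L(-3, 1)) + j(-4))*(-10) = (((11 - 1*0) + 1/(1 - 3)) - 8/(1 + 4*(-4)))*(-10) = (((11 + 0) + 1/(-2)) - 8/(1 - 16))*(-10) = ((11 + 1*(-½)) - 8/(-15))*(-10) = ((11 - ½) - 8*(-1/15))*(-10) = (21/2 + 8/15)*(-10) = (331/30)*(-10) = -331/3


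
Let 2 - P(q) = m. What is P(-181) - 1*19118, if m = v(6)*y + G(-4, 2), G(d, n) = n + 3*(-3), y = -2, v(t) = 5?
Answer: -19099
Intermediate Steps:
G(d, n) = -9 + n (G(d, n) = n - 9 = -9 + n)
m = -17 (m = 5*(-2) + (-9 + 2) = -10 - 7 = -17)
P(q) = 19 (P(q) = 2 - 1*(-17) = 2 + 17 = 19)
P(-181) - 1*19118 = 19 - 1*19118 = 19 - 19118 = -19099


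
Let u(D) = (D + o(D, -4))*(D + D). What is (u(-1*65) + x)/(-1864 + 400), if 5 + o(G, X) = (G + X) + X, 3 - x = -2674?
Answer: -7089/488 ≈ -14.527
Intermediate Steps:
x = 2677 (x = 3 - 1*(-2674) = 3 + 2674 = 2677)
o(G, X) = -5 + G + 2*X (o(G, X) = -5 + ((G + X) + X) = -5 + (G + 2*X) = -5 + G + 2*X)
u(D) = 2*D*(-13 + 2*D) (u(D) = (D + (-5 + D + 2*(-4)))*(D + D) = (D + (-5 + D - 8))*(2*D) = (D + (-13 + D))*(2*D) = (-13 + 2*D)*(2*D) = 2*D*(-13 + 2*D))
(u(-1*65) + x)/(-1864 + 400) = (2*(-1*65)*(-13 + 2*(-1*65)) + 2677)/(-1864 + 400) = (2*(-65)*(-13 + 2*(-65)) + 2677)/(-1464) = (2*(-65)*(-13 - 130) + 2677)*(-1/1464) = (2*(-65)*(-143) + 2677)*(-1/1464) = (18590 + 2677)*(-1/1464) = 21267*(-1/1464) = -7089/488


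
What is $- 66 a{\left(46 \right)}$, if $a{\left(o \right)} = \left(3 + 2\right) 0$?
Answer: $0$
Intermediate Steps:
$a{\left(o \right)} = 0$ ($a{\left(o \right)} = 5 \cdot 0 = 0$)
$- 66 a{\left(46 \right)} = \left(-66\right) 0 = 0$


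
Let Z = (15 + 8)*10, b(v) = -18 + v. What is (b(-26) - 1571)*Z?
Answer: -371450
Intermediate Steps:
Z = 230 (Z = 23*10 = 230)
(b(-26) - 1571)*Z = ((-18 - 26) - 1571)*230 = (-44 - 1571)*230 = -1615*230 = -371450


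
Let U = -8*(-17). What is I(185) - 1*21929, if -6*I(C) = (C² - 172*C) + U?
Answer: -44705/2 ≈ -22353.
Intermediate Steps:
U = 136
I(C) = -68/3 - C²/6 + 86*C/3 (I(C) = -((C² - 172*C) + 136)/6 = -(136 + C² - 172*C)/6 = -68/3 - C²/6 + 86*C/3)
I(185) - 1*21929 = (-68/3 - ⅙*185² + (86/3)*185) - 1*21929 = (-68/3 - ⅙*34225 + 15910/3) - 21929 = (-68/3 - 34225/6 + 15910/3) - 21929 = -847/2 - 21929 = -44705/2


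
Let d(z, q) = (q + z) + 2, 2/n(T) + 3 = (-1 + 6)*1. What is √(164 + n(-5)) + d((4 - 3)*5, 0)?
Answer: 7 + √165 ≈ 19.845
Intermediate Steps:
n(T) = 1 (n(T) = 2/(-3 + (-1 + 6)*1) = 2/(-3 + 5*1) = 2/(-3 + 5) = 2/2 = 2*(½) = 1)
d(z, q) = 2 + q + z
√(164 + n(-5)) + d((4 - 3)*5, 0) = √(164 + 1) + (2 + 0 + (4 - 3)*5) = √165 + (2 + 0 + 1*5) = √165 + (2 + 0 + 5) = √165 + 7 = 7 + √165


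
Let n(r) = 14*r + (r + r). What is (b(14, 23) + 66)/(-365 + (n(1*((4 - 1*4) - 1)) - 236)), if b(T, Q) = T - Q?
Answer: -57/617 ≈ -0.092382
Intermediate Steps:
n(r) = 16*r (n(r) = 14*r + 2*r = 16*r)
(b(14, 23) + 66)/(-365 + (n(1*((4 - 1*4) - 1)) - 236)) = ((14 - 1*23) + 66)/(-365 + (16*(1*((4 - 1*4) - 1)) - 236)) = ((14 - 23) + 66)/(-365 + (16*(1*((4 - 4) - 1)) - 236)) = (-9 + 66)/(-365 + (16*(1*(0 - 1)) - 236)) = 57/(-365 + (16*(1*(-1)) - 236)) = 57/(-365 + (16*(-1) - 236)) = 57/(-365 + (-16 - 236)) = 57/(-365 - 252) = 57/(-617) = 57*(-1/617) = -57/617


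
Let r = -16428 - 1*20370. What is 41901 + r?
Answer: 5103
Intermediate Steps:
r = -36798 (r = -16428 - 20370 = -36798)
41901 + r = 41901 - 36798 = 5103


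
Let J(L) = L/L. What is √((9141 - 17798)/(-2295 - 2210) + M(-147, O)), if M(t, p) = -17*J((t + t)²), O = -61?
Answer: 2*I*√76503910/4505 ≈ 3.8831*I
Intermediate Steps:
J(L) = 1
M(t, p) = -17 (M(t, p) = -17*1 = -17)
√((9141 - 17798)/(-2295 - 2210) + M(-147, O)) = √((9141 - 17798)/(-2295 - 2210) - 17) = √(-8657/(-4505) - 17) = √(-8657*(-1/4505) - 17) = √(8657/4505 - 17) = √(-67928/4505) = 2*I*√76503910/4505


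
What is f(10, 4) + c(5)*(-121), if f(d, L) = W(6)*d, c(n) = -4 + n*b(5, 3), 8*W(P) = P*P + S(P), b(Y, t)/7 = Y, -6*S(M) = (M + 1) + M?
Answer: -495569/24 ≈ -20649.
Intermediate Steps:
S(M) = -1/6 - M/3 (S(M) = -((M + 1) + M)/6 = -((1 + M) + M)/6 = -(1 + 2*M)/6 = -1/6 - M/3)
b(Y, t) = 7*Y
W(P) = -1/48 - P/24 + P**2/8 (W(P) = (P*P + (-1/6 - P/3))/8 = (P**2 + (-1/6 - P/3))/8 = (-1/6 + P**2 - P/3)/8 = -1/48 - P/24 + P**2/8)
c(n) = -4 + 35*n (c(n) = -4 + n*(7*5) = -4 + n*35 = -4 + 35*n)
f(d, L) = 203*d/48 (f(d, L) = (-1/48 - 1/24*6 + (1/8)*6**2)*d = (-1/48 - 1/4 + (1/8)*36)*d = (-1/48 - 1/4 + 9/2)*d = 203*d/48)
f(10, 4) + c(5)*(-121) = (203/48)*10 + (-4 + 35*5)*(-121) = 1015/24 + (-4 + 175)*(-121) = 1015/24 + 171*(-121) = 1015/24 - 20691 = -495569/24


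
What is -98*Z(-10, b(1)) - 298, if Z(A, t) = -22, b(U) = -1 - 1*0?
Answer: 1858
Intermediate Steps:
b(U) = -1 (b(U) = -1 + 0 = -1)
-98*Z(-10, b(1)) - 298 = -98*(-22) - 298 = 2156 - 298 = 1858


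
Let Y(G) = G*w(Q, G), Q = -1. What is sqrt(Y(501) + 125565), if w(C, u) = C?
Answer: 18*sqrt(386) ≈ 353.64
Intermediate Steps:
Y(G) = -G (Y(G) = G*(-1) = -G)
sqrt(Y(501) + 125565) = sqrt(-1*501 + 125565) = sqrt(-501 + 125565) = sqrt(125064) = 18*sqrt(386)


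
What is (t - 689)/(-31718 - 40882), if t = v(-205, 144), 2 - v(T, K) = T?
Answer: 241/36300 ≈ 0.0066391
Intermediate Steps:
v(T, K) = 2 - T
t = 207 (t = 2 - 1*(-205) = 2 + 205 = 207)
(t - 689)/(-31718 - 40882) = (207 - 689)/(-31718 - 40882) = -482/(-72600) = -482*(-1/72600) = 241/36300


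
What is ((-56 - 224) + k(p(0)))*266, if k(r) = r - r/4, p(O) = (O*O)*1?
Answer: -74480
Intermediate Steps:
p(O) = O**2 (p(O) = O**2*1 = O**2)
k(r) = 3*r/4 (k(r) = r - r/4 = 3*r/4)
((-56 - 224) + k(p(0)))*266 = ((-56 - 224) + (3/4)*0**2)*266 = (-280 + (3/4)*0)*266 = (-280 + 0)*266 = -280*266 = -74480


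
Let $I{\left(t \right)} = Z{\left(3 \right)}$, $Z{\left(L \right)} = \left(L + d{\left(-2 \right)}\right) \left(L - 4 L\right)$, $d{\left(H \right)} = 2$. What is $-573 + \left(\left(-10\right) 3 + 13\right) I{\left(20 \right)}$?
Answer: $192$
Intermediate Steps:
$Z{\left(L \right)} = - 3 L \left(2 + L\right)$ ($Z{\left(L \right)} = \left(L + 2\right) \left(L - 4 L\right) = \left(2 + L\right) \left(- 3 L\right) = - 3 L \left(2 + L\right)$)
$I{\left(t \right)} = -45$ ($I{\left(t \right)} = \left(-3\right) 3 \left(2 + 3\right) = \left(-3\right) 3 \cdot 5 = -45$)
$-573 + \left(\left(-10\right) 3 + 13\right) I{\left(20 \right)} = -573 + \left(\left(-10\right) 3 + 13\right) \left(-45\right) = -573 + \left(-30 + 13\right) \left(-45\right) = -573 - -765 = -573 + 765 = 192$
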